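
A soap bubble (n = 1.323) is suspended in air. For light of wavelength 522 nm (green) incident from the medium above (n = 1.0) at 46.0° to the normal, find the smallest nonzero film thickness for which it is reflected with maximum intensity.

At the upper boundary (n = 1.0 to n = 1.323) the reflected ray undergoes a half-wave phase shift.
At the lower boundary (n = 1.323 to n = 1.0) the reflected ray undergoes no phase shift.
Exactly one π shift → a net half-wave offset.
For maximum reflection here: 2 n t cos θ_r = (m + ½) λ.
Snell's law: 1.0 sin 46.0° = 1.323 sin θ_r → sin θ_r = 0.544, cos θ_r = 0.839.
Minimum at m = 0: t = λ / (4 n cos θ_r) = 522 / (4 × 1.323 × 0.839) = 118 nm.

118 nm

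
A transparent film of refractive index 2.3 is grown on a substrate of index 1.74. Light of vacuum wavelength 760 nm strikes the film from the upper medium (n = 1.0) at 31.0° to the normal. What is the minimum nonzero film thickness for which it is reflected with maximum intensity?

84.8 nm

At the upper boundary (n = 1.0 to n = 2.3) the reflected ray undergoes a half-wave phase shift.
Ray reflecting at the bottom interface goes from n = 2.3 toward n = 1.74: no phase shift.
The two reflections differ by half a wavelength.
So the condition for constructive reflection is 2 n t cos θ_r = (m + ½) λ.
Snell's law: 1.0 sin 31.0° = 2.3 sin θ_r → sin θ_r = 0.224, cos θ_r = 0.975.
Minimum at m = 0: t = λ / (4 n cos θ_r) = 760 / (4 × 2.3 × 0.975) = 84.8 nm.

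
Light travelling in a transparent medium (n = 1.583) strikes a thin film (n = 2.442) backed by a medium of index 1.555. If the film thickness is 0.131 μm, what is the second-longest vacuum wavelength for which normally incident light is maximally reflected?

427 nm

At the upper boundary (n = 1.583 to n = 2.442) the reflected ray undergoes a half-wave phase shift.
Ray reflecting at the bottom interface goes from n = 2.442 toward n = 1.555: no phase shift.
Net: one phase inversion between the two reflected rays.
With one net inversion, constructive interference in reflection requires 2 n t = (m + ½) λ.
λ = 2 n t / (m + ½). The second-longest wavelength is m = 1: λ = 2 × 2.442 × 131 / 1.50 = 427 nm.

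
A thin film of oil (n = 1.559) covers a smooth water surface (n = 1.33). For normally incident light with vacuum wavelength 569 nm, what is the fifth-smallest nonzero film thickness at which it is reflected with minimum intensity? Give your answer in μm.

Top surface (1.0 → 1.559): reflection off a higher-index medium gives a half-wave phase shift.
At the lower boundary (n = 1.559 to n = 1.33) the reflected ray undergoes no phase shift.
Net: one phase inversion between the two reflected rays.
For dark reflection here: 2 n t = m λ.
The fifth-smallest nonzero thickness corresponds to m = 5: t = m λ / (2 n) = 5.00 × 569 / (2 × 1.559) = 912 nm.

0.912 μm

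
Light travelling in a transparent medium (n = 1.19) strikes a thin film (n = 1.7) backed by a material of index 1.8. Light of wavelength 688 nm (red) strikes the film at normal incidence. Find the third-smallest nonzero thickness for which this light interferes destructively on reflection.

Ray reflecting at the top interface goes from n = 1.19 toward n = 1.7: a half-wave phase shift.
At the lower boundary (n = 1.7 to n = 1.8) the reflected ray undergoes a half-wave phase shift.
Net: no relative phase inversion (both shifts match).
So the condition for destructive reflection is 2 n t = (m + ½) λ.
The third-smallest nonzero thickness corresponds to m = 2: t = (m + ½) λ / (2 n) = 2.50 × 688 / (2 × 1.7) = 506 nm.

506 nm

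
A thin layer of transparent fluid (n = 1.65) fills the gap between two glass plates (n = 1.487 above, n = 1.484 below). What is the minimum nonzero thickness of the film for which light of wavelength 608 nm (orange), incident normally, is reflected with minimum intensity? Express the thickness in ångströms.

At the upper boundary (n = 1.487 to n = 1.65) the reflected ray undergoes a half-wave phase shift.
Ray reflecting at the bottom interface goes from n = 1.65 toward n = 1.484: no phase shift.
Net: one phase inversion between the two reflected rays.
With one net inversion, destructive interference in reflection requires 2 n t = m λ.
Minimum nonzero at m = 1: t = λ / (2 n) = 608 / (2 × 1.65) = 184 nm.

1842 Å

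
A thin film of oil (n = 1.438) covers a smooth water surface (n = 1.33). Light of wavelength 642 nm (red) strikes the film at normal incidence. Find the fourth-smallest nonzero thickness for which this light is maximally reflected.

781 nm

At the upper boundary (n = 1.0 to n = 1.438) the reflected ray undergoes a half-wave phase shift.
Ray reflecting at the bottom interface goes from n = 1.438 toward n = 1.33: no phase shift.
Exactly one π shift → a net half-wave offset.
So the condition for constructive reflection is 2 n t = (m + ½) λ.
The fourth-smallest nonzero thickness corresponds to m = 3: t = (m + ½) λ / (2 n) = 3.50 × 642 / (2 × 1.438) = 781 nm.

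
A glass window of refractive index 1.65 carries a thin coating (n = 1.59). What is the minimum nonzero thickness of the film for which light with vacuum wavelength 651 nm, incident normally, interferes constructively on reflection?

Ray reflecting at the top interface goes from n = 1.0 toward n = 1.59: a half-wave phase shift.
Bottom surface (1.59 → 1.65): reflection off a higher-index medium gives a half-wave phase shift.
The two reflections carry the same phase change, so no net offset.
So the condition for constructive reflection is 2 n t = m λ.
Minimum nonzero at m = 1: t = λ / (2 n) = 651 / (2 × 1.59) = 205 nm.

205 nm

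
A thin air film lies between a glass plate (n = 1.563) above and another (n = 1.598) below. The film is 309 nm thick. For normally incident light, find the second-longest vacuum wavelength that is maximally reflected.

412 nm

Ray reflecting at the top interface goes from n = 1.563 toward n = 1.0: no phase shift.
At the lower boundary (n = 1.0 to n = 1.598) the reflected ray undergoes a half-wave phase shift.
Net: one phase inversion between the two reflected rays.
For bright reflection here: 2 n t = (m + ½) λ.
λ = 2 n t / (m + ½). The second-longest wavelength is m = 1: λ = 2 × 1.0 × 309 / 1.50 = 412 nm.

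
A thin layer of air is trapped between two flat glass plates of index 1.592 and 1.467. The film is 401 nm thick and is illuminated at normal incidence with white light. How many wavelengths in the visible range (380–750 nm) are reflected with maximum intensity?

1

Ray reflecting at the top interface goes from n = 1.592 toward n = 1.0: no phase shift.
Ray reflecting at the bottom interface goes from n = 1.0 toward n = 1.467: a half-wave phase shift.
Net: one phase inversion between the two reflected rays.
With one net inversion, constructive interference in reflection requires 2 n t = (m + ½) λ.
λ = 2 n t / (m + ½) = 802 / (m + ½) nm.
m=0: 1604 nm (IR); m=1: 535 nm (visible); m=2: 321 nm (UV).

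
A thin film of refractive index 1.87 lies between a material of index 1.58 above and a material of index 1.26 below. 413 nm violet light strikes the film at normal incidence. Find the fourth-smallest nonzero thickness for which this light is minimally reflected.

At the upper boundary (n = 1.58 to n = 1.87) the reflected ray undergoes a half-wave phase shift.
Bottom surface (1.87 → 1.26): reflection off a lower-index medium gives no phase shift.
Exactly one π shift → a net half-wave offset.
For minimum reflection here: 2 n t = m λ.
The fourth-smallest nonzero thickness corresponds to m = 4: t = m λ / (2 n) = 4.00 × 413 / (2 × 1.87) = 442 nm.

442 nm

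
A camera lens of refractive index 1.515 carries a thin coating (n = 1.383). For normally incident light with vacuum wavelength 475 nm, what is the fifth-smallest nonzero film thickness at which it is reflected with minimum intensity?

Ray reflecting at the top interface goes from n = 1.0 toward n = 1.383: a half-wave phase shift.
Bottom surface (1.383 → 1.515): reflection off a higher-index medium gives a half-wave phase shift.
Zero or two π shifts → no net half-wave offset.
So the condition for destructive reflection is 2 n t = (m + ½) λ.
The fifth-smallest nonzero thickness corresponds to m = 4: t = (m + ½) λ / (2 n) = 4.50 × 475 / (2 × 1.383) = 773 nm.

773 nm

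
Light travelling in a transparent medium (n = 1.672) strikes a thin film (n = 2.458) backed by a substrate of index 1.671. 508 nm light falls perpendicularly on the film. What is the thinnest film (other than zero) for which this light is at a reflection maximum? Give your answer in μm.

0.0517 μm

Top surface (1.672 → 2.458): reflection off a higher-index medium gives a half-wave phase shift.
Bottom surface (2.458 → 1.671): reflection off a lower-index medium gives no phase shift.
Exactly one π shift → a net half-wave offset.
So the condition for constructive reflection is 2 n t = (m + ½) λ.
Minimum at m = 0: t = λ / (4 n) = 508 / (4 × 2.458) = 51.7 nm.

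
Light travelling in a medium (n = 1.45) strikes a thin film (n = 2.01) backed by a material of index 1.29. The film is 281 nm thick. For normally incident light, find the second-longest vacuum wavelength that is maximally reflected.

753 nm

Top surface (1.45 → 2.01): reflection off a higher-index medium gives a half-wave phase shift.
Bottom surface (2.01 → 1.29): reflection off a lower-index medium gives no phase shift.
Exactly one π shift → a net half-wave offset.
For strong reflection here: 2 n t = (m + ½) λ.
λ = 2 n t / (m + ½). The second-longest wavelength is m = 1: λ = 2 × 2.01 × 281 / 1.50 = 753 nm.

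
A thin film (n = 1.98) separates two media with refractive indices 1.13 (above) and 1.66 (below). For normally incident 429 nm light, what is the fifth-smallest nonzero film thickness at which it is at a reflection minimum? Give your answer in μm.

At the upper boundary (n = 1.13 to n = 1.98) the reflected ray undergoes a half-wave phase shift.
Bottom surface (1.98 → 1.66): reflection off a lower-index medium gives no phase shift.
Net: one phase inversion between the two reflected rays.
For minimum reflection here: 2 n t = m λ.
The fifth-smallest nonzero thickness corresponds to m = 5: t = m λ / (2 n) = 5.00 × 429 / (2 × 1.98) = 542 nm.

0.542 μm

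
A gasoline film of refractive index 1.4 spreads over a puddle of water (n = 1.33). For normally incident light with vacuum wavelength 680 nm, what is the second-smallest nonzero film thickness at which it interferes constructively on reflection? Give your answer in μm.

0.364 μm

Ray reflecting at the top interface goes from n = 1.0 toward n = 1.4: a half-wave phase shift.
Bottom surface (1.4 → 1.33): reflection off a lower-index medium gives no phase shift.
Net: one phase inversion between the two reflected rays.
For maximum reflection here: 2 n t = (m + ½) λ.
The second-smallest nonzero thickness corresponds to m = 1: t = (m + ½) λ / (2 n) = 1.50 × 680 / (2 × 1.4) = 364 nm.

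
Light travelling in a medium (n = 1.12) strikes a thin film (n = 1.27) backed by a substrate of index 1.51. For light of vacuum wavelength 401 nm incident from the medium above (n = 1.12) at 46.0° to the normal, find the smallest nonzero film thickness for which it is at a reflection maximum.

Top surface (1.12 → 1.27): reflection off a higher-index medium gives a half-wave phase shift.
Bottom surface (1.27 → 1.51): reflection off a higher-index medium gives a half-wave phase shift.
Zero or two π shifts → no net half-wave offset.
With no net inversion, constructive interference in reflection requires 2 n t cos θ_r = m λ.
Snell's law: 1.12 sin 46.0° = 1.27 sin θ_r → sin θ_r = 0.634, cos θ_r = 0.773.
Minimum nonzero at m = 1: t = λ / (2 n cos θ_r) = 401 / (2 × 1.27 × 0.773) = 204 nm.

204 nm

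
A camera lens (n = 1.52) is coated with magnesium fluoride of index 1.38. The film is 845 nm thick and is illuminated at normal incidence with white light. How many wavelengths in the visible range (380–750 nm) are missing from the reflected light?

3

At the upper boundary (n = 1.0 to n = 1.38) the reflected ray undergoes a half-wave phase shift.
Bottom surface (1.38 → 1.52): reflection off a higher-index medium gives a half-wave phase shift.
The two reflections carry the same phase change, so no net offset.
So the condition for destructive reflection is 2 n t = (m + ½) λ.
λ = 2 n t / (m + ½) = 2332 / (m + ½) nm.
m=2: 933 nm (IR); m=3: 666 nm (visible); m=4: 518 nm (visible); m=5: 424 nm (visible); m=6: 359 nm (UV).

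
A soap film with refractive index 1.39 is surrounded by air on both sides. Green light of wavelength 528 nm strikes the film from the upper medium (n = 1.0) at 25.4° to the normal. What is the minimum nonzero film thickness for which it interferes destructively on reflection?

200 nm

At the upper boundary (n = 1.0 to n = 1.39) the reflected ray undergoes a half-wave phase shift.
Bottom surface (1.39 → 1.0): reflection off a lower-index medium gives no phase shift.
Net: one phase inversion between the two reflected rays.
For minimum reflection here: 2 n t cos θ_r = m λ.
Snell's law: 1.0 sin 25.4° = 1.39 sin θ_r → sin θ_r = 0.309, cos θ_r = 0.951.
Minimum nonzero at m = 1: t = λ / (2 n cos θ_r) = 528 / (2 × 1.39 × 0.951) = 200 nm.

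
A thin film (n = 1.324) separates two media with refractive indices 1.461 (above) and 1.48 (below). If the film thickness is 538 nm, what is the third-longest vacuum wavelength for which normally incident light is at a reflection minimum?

475 nm

At the upper boundary (n = 1.461 to n = 1.324) the reflected ray undergoes no phase shift.
Ray reflecting at the bottom interface goes from n = 1.324 toward n = 1.48: a half-wave phase shift.
The two reflections differ by half a wavelength.
With one net inversion, destructive interference in reflection requires 2 n t = m λ.
λ = 2 n t / m. The third-longest wavelength is m = 3: λ = 2 × 1.324 × 538 / 3.00 = 475 nm.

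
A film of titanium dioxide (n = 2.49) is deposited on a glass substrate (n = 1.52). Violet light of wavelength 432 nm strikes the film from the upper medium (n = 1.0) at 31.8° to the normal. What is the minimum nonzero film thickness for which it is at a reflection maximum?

44.4 nm

Top surface (1.0 → 2.49): reflection off a higher-index medium gives a half-wave phase shift.
At the lower boundary (n = 2.49 to n = 1.52) the reflected ray undergoes no phase shift.
Net: one phase inversion between the two reflected rays.
So the condition for constructive reflection is 2 n t cos θ_r = (m + ½) λ.
Snell's law: 1.0 sin 31.8° = 2.49 sin θ_r → sin θ_r = 0.212, cos θ_r = 0.977.
Minimum at m = 0: t = λ / (4 n cos θ_r) = 432 / (4 × 2.49 × 0.977) = 44.4 nm.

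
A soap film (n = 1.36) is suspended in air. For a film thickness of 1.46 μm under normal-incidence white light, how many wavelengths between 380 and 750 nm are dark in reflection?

5

Top surface (1.0 → 1.36): reflection off a higher-index medium gives a half-wave phase shift.
Bottom surface (1.36 → 1.0): reflection off a lower-index medium gives no phase shift.
Exactly one π shift → a net half-wave offset.
So the condition for destructive reflection is 2 n t = m λ.
λ = 2 n t / m = 3971 / m nm.
m=5: 794 nm (IR); m=6: 662 nm (visible); m=7: 567 nm (visible); m=8: 496 nm (visible); m=9: 441 nm (visible); m=10: 397 nm (visible); m=11: 361 nm (UV).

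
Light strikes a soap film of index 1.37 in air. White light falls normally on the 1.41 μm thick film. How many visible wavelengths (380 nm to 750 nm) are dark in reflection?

5

Top surface (1.0 → 1.37): reflection off a higher-index medium gives a half-wave phase shift.
Bottom surface (1.37 → 1.0): reflection off a lower-index medium gives no phase shift.
The two reflections differ by half a wavelength.
For minimum reflection here: 2 n t = m λ.
λ = 2 n t / m = 3863 / m nm.
m=5: 773 nm (IR); m=6: 644 nm (visible); m=7: 552 nm (visible); m=8: 483 nm (visible); m=9: 429 nm (visible); m=10: 386 nm (visible); m=11: 351 nm (UV).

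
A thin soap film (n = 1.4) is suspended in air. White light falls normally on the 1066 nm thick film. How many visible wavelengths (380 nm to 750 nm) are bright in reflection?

4

At the upper boundary (n = 1.0 to n = 1.4) the reflected ray undergoes a half-wave phase shift.
At the lower boundary (n = 1.4 to n = 1.0) the reflected ray undergoes no phase shift.
Exactly one π shift → a net half-wave offset.
For strong reflection here: 2 n t = (m + ½) λ.
λ = 2 n t / (m + ½) = 2985 / (m + ½) nm.
m=3: 853 nm (IR); m=4: 663 nm (visible); m=5: 543 nm (visible); m=6: 459 nm (visible); m=7: 398 nm (visible); m=8: 351 nm (UV).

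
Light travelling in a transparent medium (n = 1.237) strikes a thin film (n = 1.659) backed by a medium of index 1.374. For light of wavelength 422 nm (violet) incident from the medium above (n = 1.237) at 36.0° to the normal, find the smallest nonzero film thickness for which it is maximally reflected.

70.7 nm

At the upper boundary (n = 1.237 to n = 1.659) the reflected ray undergoes a half-wave phase shift.
At the lower boundary (n = 1.659 to n = 1.374) the reflected ray undergoes no phase shift.
Net: one phase inversion between the two reflected rays.
For maximum reflection here: 2 n t cos θ_r = (m + ½) λ.
Snell's law: 1.237 sin 36.0° = 1.659 sin θ_r → sin θ_r = 0.438, cos θ_r = 0.899.
Minimum at m = 0: t = λ / (4 n cos θ_r) = 422 / (4 × 1.659 × 0.899) = 70.7 nm.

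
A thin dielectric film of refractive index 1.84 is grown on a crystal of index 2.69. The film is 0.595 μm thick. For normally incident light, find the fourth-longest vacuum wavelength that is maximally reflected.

547 nm

Top surface (1.0 → 1.84): reflection off a higher-index medium gives a half-wave phase shift.
Bottom surface (1.84 → 2.69): reflection off a higher-index medium gives a half-wave phase shift.
Zero or two π shifts → no net half-wave offset.
With no net inversion, constructive interference in reflection requires 2 n t = m λ.
λ = 2 n t / m. The fourth-longest wavelength is m = 4: λ = 2 × 1.84 × 595 / 4.00 = 547 nm.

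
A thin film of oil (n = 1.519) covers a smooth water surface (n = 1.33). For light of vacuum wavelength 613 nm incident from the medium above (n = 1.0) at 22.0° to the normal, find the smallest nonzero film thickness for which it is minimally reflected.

Top surface (1.0 → 1.519): reflection off a higher-index medium gives a half-wave phase shift.
At the lower boundary (n = 1.519 to n = 1.33) the reflected ray undergoes no phase shift.
Net: one phase inversion between the two reflected rays.
With one net inversion, destructive interference in reflection requires 2 n t cos θ_r = m λ.
Snell's law: 1.0 sin 22.0° = 1.519 sin θ_r → sin θ_r = 0.247, cos θ_r = 0.969.
Minimum nonzero at m = 1: t = λ / (2 n cos θ_r) = 613 / (2 × 1.519 × 0.969) = 208 nm.

208 nm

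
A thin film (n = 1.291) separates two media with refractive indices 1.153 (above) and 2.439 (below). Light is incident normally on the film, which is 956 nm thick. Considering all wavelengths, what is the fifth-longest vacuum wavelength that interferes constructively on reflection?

At the upper boundary (n = 1.153 to n = 1.291) the reflected ray undergoes a half-wave phase shift.
Bottom surface (1.291 → 2.439): reflection off a higher-index medium gives a half-wave phase shift.
The two reflections carry the same phase change, so no net offset.
So the condition for constructive reflection is 2 n t = m λ.
λ = 2 n t / m. The fifth-longest wavelength is m = 5: λ = 2 × 1.291 × 956 / 5.00 = 494 nm.

494 nm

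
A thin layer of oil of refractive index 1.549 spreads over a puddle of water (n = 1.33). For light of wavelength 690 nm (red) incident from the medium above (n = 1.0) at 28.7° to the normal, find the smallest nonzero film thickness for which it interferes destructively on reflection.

At the upper boundary (n = 1.0 to n = 1.549) the reflected ray undergoes a half-wave phase shift.
Ray reflecting at the bottom interface goes from n = 1.549 toward n = 1.33: no phase shift.
Exactly one π shift → a net half-wave offset.
So the condition for destructive reflection is 2 n t cos θ_r = m λ.
Snell's law: 1.0 sin 28.7° = 1.549 sin θ_r → sin θ_r = 0.310, cos θ_r = 0.951.
Minimum nonzero at m = 1: t = λ / (2 n cos θ_r) = 690 / (2 × 1.549 × 0.951) = 234 nm.

234 nm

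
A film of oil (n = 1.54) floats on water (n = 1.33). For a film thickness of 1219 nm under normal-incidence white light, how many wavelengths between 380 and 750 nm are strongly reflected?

5

At the upper boundary (n = 1.0 to n = 1.54) the reflected ray undergoes a half-wave phase shift.
Ray reflecting at the bottom interface goes from n = 1.54 toward n = 1.33: no phase shift.
The two reflections differ by half a wavelength.
For bright reflection here: 2 n t = (m + ½) λ.
λ = 2 n t / (m + ½) = 3755 / (m + ½) nm.
m=4: 834 nm (IR); m=5: 683 nm (visible); m=6: 578 nm (visible); m=7: 501 nm (visible); m=8: 442 nm (visible); m=9: 395 nm (visible); m=10: 358 nm (UV).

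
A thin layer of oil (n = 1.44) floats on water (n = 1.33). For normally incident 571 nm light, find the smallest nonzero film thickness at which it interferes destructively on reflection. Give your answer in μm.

At the upper boundary (n = 1.0 to n = 1.44) the reflected ray undergoes a half-wave phase shift.
Ray reflecting at the bottom interface goes from n = 1.44 toward n = 1.33: no phase shift.
The two reflections differ by half a wavelength.
For weak reflection here: 2 n t = m λ.
Minimum nonzero at m = 1: t = λ / (2 n) = 571 / (2 × 1.44) = 198 nm.

0.198 μm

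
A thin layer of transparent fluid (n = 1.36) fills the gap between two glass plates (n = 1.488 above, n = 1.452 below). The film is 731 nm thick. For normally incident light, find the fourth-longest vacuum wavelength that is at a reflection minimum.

497 nm

Top surface (1.488 → 1.36): reflection off a lower-index medium gives no phase shift.
Bottom surface (1.36 → 1.452): reflection off a higher-index medium gives a half-wave phase shift.
The two reflections differ by half a wavelength.
With one net inversion, destructive interference in reflection requires 2 n t = m λ.
λ = 2 n t / m. The fourth-longest wavelength is m = 4: λ = 2 × 1.36 × 731 / 4.00 = 497 nm.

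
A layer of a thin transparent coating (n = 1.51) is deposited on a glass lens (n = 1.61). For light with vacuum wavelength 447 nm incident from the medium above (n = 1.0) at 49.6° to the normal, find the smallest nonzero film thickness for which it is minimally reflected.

At the upper boundary (n = 1.0 to n = 1.51) the reflected ray undergoes a half-wave phase shift.
Ray reflecting at the bottom interface goes from n = 1.51 toward n = 1.61: a half-wave phase shift.
Net: no relative phase inversion (both shifts match).
So the condition for destructive reflection is 2 n t cos θ_r = (m + ½) λ.
Snell's law: 1.0 sin 49.6° = 1.51 sin θ_r → sin θ_r = 0.504, cos θ_r = 0.864.
Minimum at m = 0: t = λ / (4 n cos θ_r) = 447 / (4 × 1.51 × 0.864) = 85.7 nm.

85.7 nm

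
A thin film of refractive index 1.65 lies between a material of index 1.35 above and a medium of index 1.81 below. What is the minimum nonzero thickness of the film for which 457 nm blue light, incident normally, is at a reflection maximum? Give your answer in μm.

Ray reflecting at the top interface goes from n = 1.35 toward n = 1.65: a half-wave phase shift.
Bottom surface (1.65 → 1.81): reflection off a higher-index medium gives a half-wave phase shift.
The two reflections carry the same phase change, so no net offset.
With no net inversion, constructive interference in reflection requires 2 n t = m λ.
Minimum nonzero at m = 1: t = λ / (2 n) = 457 / (2 × 1.65) = 138 nm.

0.138 μm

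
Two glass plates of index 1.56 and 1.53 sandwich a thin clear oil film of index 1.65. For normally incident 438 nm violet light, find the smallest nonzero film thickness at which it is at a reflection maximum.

66.4 nm

Ray reflecting at the top interface goes from n = 1.56 toward n = 1.65: a half-wave phase shift.
At the lower boundary (n = 1.65 to n = 1.53) the reflected ray undergoes no phase shift.
The two reflections differ by half a wavelength.
With one net inversion, constructive interference in reflection requires 2 n t = (m + ½) λ.
Minimum at m = 0: t = λ / (4 n) = 438 / (4 × 1.65) = 66.4 nm.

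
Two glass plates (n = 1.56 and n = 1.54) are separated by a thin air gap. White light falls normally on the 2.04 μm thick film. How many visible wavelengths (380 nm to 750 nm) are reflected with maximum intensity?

6

At the upper boundary (n = 1.56 to n = 1.0) the reflected ray undergoes no phase shift.
Ray reflecting at the bottom interface goes from n = 1.0 toward n = 1.54: a half-wave phase shift.
The two reflections differ by half a wavelength.
With one net inversion, constructive interference in reflection requires 2 n t = (m + ½) λ.
λ = 2 n t / (m + ½) = 4080 / (m + ½) nm.
m=4: 907 nm (IR); m=5: 742 nm (visible); m=6: 628 nm (visible); m=7: 544 nm (visible); m=8: 480 nm (visible); m=9: 429 nm (visible); m=10: 389 nm (visible); m=11: 355 nm (UV).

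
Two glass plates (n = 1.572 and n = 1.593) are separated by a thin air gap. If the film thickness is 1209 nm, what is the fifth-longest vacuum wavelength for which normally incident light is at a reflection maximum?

Ray reflecting at the top interface goes from n = 1.572 toward n = 1.0: no phase shift.
Ray reflecting at the bottom interface goes from n = 1.0 toward n = 1.593: a half-wave phase shift.
Net: one phase inversion between the two reflected rays.
With one net inversion, constructive interference in reflection requires 2 n t = (m + ½) λ.
λ = 2 n t / (m + ½). The fifth-longest wavelength is m = 4: λ = 2 × 1.0 × 1209 / 4.50 = 537 nm.

537 nm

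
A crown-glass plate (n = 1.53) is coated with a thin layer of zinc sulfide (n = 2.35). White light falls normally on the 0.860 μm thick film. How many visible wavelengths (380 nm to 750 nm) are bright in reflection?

6

Ray reflecting at the top interface goes from n = 1.0 toward n = 2.35: a half-wave phase shift.
At the lower boundary (n = 2.35 to n = 1.53) the reflected ray undergoes no phase shift.
Net: one phase inversion between the two reflected rays.
For maximum reflection here: 2 n t = (m + ½) λ.
λ = 2 n t / (m + ½) = 4042 / (m + ½) nm.
m=4: 898 nm (IR); m=5: 735 nm (visible); m=6: 622 nm (visible); m=7: 539 nm (visible); m=8: 476 nm (visible); m=9: 425 nm (visible); m=10: 385 nm (visible); m=11: 351 nm (UV).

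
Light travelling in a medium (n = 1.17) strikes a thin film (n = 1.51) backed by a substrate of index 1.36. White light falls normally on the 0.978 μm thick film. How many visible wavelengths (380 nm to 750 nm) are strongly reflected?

4

Top surface (1.17 → 1.51): reflection off a higher-index medium gives a half-wave phase shift.
Ray reflecting at the bottom interface goes from n = 1.51 toward n = 1.36: no phase shift.
Exactly one π shift → a net half-wave offset.
So the condition for constructive reflection is 2 n t = (m + ½) λ.
λ = 2 n t / (m + ½) = 2954 / (m + ½) nm.
m=3: 844 nm (IR); m=4: 656 nm (visible); m=5: 537 nm (visible); m=6: 454 nm (visible); m=7: 394 nm (visible); m=8: 347 nm (UV).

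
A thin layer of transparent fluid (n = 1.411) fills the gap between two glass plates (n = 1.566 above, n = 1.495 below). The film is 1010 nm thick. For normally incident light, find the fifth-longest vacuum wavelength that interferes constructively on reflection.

Ray reflecting at the top interface goes from n = 1.566 toward n = 1.411: no phase shift.
Bottom surface (1.411 → 1.495): reflection off a higher-index medium gives a half-wave phase shift.
Net: one phase inversion between the two reflected rays.
With one net inversion, constructive interference in reflection requires 2 n t = (m + ½) λ.
λ = 2 n t / (m + ½). The fifth-longest wavelength is m = 4: λ = 2 × 1.411 × 1010 / 4.50 = 633 nm.

633 nm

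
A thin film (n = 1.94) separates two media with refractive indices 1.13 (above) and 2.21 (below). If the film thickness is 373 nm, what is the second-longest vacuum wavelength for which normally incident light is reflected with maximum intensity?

At the upper boundary (n = 1.13 to n = 1.94) the reflected ray undergoes a half-wave phase shift.
At the lower boundary (n = 1.94 to n = 2.21) the reflected ray undergoes a half-wave phase shift.
Net: no relative phase inversion (both shifts match).
So the condition for constructive reflection is 2 n t = m λ.
λ = 2 n t / m. The second-longest wavelength is m = 2: λ = 2 × 1.94 × 373 / 2.00 = 724 nm.

724 nm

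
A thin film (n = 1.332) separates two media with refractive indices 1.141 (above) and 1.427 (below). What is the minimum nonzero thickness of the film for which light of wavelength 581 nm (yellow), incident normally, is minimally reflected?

At the upper boundary (n = 1.141 to n = 1.332) the reflected ray undergoes a half-wave phase shift.
Ray reflecting at the bottom interface goes from n = 1.332 toward n = 1.427: a half-wave phase shift.
Net: no relative phase inversion (both shifts match).
For minimum reflection here: 2 n t = (m + ½) λ.
Minimum at m = 0: t = λ / (4 n) = 581 / (4 × 1.332) = 109 nm.

109 nm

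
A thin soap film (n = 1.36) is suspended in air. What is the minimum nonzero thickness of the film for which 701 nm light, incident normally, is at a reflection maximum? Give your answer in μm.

0.129 μm

Ray reflecting at the top interface goes from n = 1.0 toward n = 1.36: a half-wave phase shift.
Ray reflecting at the bottom interface goes from n = 1.36 toward n = 1.0: no phase shift.
Net: one phase inversion between the two reflected rays.
For maximum reflection here: 2 n t = (m + ½) λ.
Minimum at m = 0: t = λ / (4 n) = 701 / (4 × 1.36) = 129 nm.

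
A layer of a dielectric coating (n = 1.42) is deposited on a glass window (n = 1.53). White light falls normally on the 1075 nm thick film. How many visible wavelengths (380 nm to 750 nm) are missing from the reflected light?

At the upper boundary (n = 1.0 to n = 1.42) the reflected ray undergoes a half-wave phase shift.
Ray reflecting at the bottom interface goes from n = 1.42 toward n = 1.53: a half-wave phase shift.
Zero or two π shifts → no net half-wave offset.
For minimum reflection here: 2 n t = (m + ½) λ.
λ = 2 n t / (m + ½) = 3053 / (m + ½) nm.
m=3: 872 nm (IR); m=4: 678 nm (visible); m=5: 555 nm (visible); m=6: 470 nm (visible); m=7: 407 nm (visible); m=8: 359 nm (UV).

4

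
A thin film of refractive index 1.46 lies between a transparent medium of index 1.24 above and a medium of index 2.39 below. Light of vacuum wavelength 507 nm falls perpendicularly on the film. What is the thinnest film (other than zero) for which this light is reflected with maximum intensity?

174 nm

At the upper boundary (n = 1.24 to n = 1.46) the reflected ray undergoes a half-wave phase shift.
Bottom surface (1.46 → 2.39): reflection off a higher-index medium gives a half-wave phase shift.
Net: no relative phase inversion (both shifts match).
For maximum reflection here: 2 n t = m λ.
Minimum nonzero at m = 1: t = λ / (2 n) = 507 / (2 × 1.46) = 174 nm.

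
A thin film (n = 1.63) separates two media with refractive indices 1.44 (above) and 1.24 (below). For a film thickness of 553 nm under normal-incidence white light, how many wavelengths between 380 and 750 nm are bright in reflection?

3

At the upper boundary (n = 1.44 to n = 1.63) the reflected ray undergoes a half-wave phase shift.
Bottom surface (1.63 → 1.24): reflection off a lower-index medium gives no phase shift.
Net: one phase inversion between the two reflected rays.
For bright reflection here: 2 n t = (m + ½) λ.
λ = 2 n t / (m + ½) = 1803 / (m + ½) nm.
m=1: 1202 nm (IR); m=2: 721 nm (visible); m=3: 515 nm (visible); m=4: 401 nm (visible); m=5: 328 nm (UV).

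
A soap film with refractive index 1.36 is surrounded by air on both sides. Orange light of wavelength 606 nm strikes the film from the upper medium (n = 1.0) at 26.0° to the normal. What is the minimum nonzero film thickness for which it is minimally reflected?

235 nm

Ray reflecting at the top interface goes from n = 1.0 toward n = 1.36: a half-wave phase shift.
At the lower boundary (n = 1.36 to n = 1.0) the reflected ray undergoes no phase shift.
Exactly one π shift → a net half-wave offset.
So the condition for destructive reflection is 2 n t cos θ_r = m λ.
Snell's law: 1.0 sin 26.0° = 1.36 sin θ_r → sin θ_r = 0.322, cos θ_r = 0.947.
Minimum nonzero at m = 1: t = λ / (2 n cos θ_r) = 606 / (2 × 1.36 × 0.947) = 235 nm.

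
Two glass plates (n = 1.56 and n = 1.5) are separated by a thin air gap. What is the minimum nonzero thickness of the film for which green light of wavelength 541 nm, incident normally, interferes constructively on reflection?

Top surface (1.56 → 1.0): reflection off a lower-index medium gives no phase shift.
Ray reflecting at the bottom interface goes from n = 1.0 toward n = 1.5: a half-wave phase shift.
Net: one phase inversion between the two reflected rays.
So the condition for constructive reflection is 2 n t = (m + ½) λ.
Minimum at m = 0: t = λ / (4 n) = 541 / (4 × 1.0) = 135 nm.

135 nm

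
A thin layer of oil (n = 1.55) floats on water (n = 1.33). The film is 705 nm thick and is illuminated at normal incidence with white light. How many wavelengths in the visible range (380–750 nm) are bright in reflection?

3

At the upper boundary (n = 1.0 to n = 1.55) the reflected ray undergoes a half-wave phase shift.
At the lower boundary (n = 1.55 to n = 1.33) the reflected ray undergoes no phase shift.
Net: one phase inversion between the two reflected rays.
So the condition for constructive reflection is 2 n t = (m + ½) λ.
λ = 2 n t / (m + ½) = 2186 / (m + ½) nm.
m=2: 874 nm (IR); m=3: 624 nm (visible); m=4: 486 nm (visible); m=5: 397 nm (visible); m=6: 336 nm (UV).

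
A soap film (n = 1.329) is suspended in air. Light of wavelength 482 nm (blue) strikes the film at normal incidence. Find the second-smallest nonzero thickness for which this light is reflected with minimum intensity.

363 nm

At the upper boundary (n = 1.0 to n = 1.329) the reflected ray undergoes a half-wave phase shift.
Ray reflecting at the bottom interface goes from n = 1.329 toward n = 1.0: no phase shift.
Net: one phase inversion between the two reflected rays.
For minimum reflection here: 2 n t = m λ.
The second-smallest nonzero thickness corresponds to m = 2: t = m λ / (2 n) = 2.00 × 482 / (2 × 1.329) = 363 nm.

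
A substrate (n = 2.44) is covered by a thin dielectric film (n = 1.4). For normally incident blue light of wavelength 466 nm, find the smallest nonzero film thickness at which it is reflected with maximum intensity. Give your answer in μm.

Top surface (1.0 → 1.4): reflection off a higher-index medium gives a half-wave phase shift.
Bottom surface (1.4 → 2.44): reflection off a higher-index medium gives a half-wave phase shift.
Net: no relative phase inversion (both shifts match).
With no net inversion, constructive interference in reflection requires 2 n t = m λ.
Minimum nonzero at m = 1: t = λ / (2 n) = 466 / (2 × 1.4) = 166 nm.

0.166 μm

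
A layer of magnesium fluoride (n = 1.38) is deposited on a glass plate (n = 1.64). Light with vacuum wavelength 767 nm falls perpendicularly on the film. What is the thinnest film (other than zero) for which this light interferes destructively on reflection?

139 nm

Ray reflecting at the top interface goes from n = 1.0 toward n = 1.38: a half-wave phase shift.
At the lower boundary (n = 1.38 to n = 1.64) the reflected ray undergoes a half-wave phase shift.
Zero or two π shifts → no net half-wave offset.
With no net inversion, destructive interference in reflection requires 2 n t = (m + ½) λ.
Minimum at m = 0: t = λ / (4 n) = 767 / (4 × 1.38) = 139 nm.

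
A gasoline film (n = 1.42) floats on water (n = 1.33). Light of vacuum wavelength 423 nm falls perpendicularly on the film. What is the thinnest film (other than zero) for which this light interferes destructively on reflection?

149 nm

Top surface (1.0 → 1.42): reflection off a higher-index medium gives a half-wave phase shift.
Bottom surface (1.42 → 1.33): reflection off a lower-index medium gives no phase shift.
Exactly one π shift → a net half-wave offset.
So the condition for destructive reflection is 2 n t = m λ.
Minimum nonzero at m = 1: t = λ / (2 n) = 423 / (2 × 1.42) = 149 nm.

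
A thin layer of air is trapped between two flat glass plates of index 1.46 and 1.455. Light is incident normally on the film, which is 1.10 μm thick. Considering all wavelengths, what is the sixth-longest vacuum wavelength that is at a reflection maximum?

400 nm

Ray reflecting at the top interface goes from n = 1.46 toward n = 1.0: no phase shift.
Bottom surface (1.0 → 1.455): reflection off a higher-index medium gives a half-wave phase shift.
The two reflections differ by half a wavelength.
With one net inversion, constructive interference in reflection requires 2 n t = (m + ½) λ.
λ = 2 n t / (m + ½). The sixth-longest wavelength is m = 5: λ = 2 × 1.0 × 1100 / 5.50 = 400 nm.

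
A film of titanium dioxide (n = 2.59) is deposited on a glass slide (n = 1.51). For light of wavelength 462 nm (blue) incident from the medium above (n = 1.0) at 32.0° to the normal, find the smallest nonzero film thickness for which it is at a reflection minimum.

At the upper boundary (n = 1.0 to n = 2.59) the reflected ray undergoes a half-wave phase shift.
Ray reflecting at the bottom interface goes from n = 2.59 toward n = 1.51: no phase shift.
Exactly one π shift → a net half-wave offset.
With one net inversion, destructive interference in reflection requires 2 n t cos θ_r = m λ.
Snell's law: 1.0 sin 32.0° = 2.59 sin θ_r → sin θ_r = 0.205, cos θ_r = 0.979.
Minimum nonzero at m = 1: t = λ / (2 n cos θ_r) = 462 / (2 × 2.59 × 0.979) = 91.1 nm.

91.1 nm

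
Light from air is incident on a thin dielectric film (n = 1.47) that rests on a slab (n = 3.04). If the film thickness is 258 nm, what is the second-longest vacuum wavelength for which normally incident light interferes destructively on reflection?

506 nm

At the upper boundary (n = 1.0 to n = 1.47) the reflected ray undergoes a half-wave phase shift.
Bottom surface (1.47 → 3.04): reflection off a higher-index medium gives a half-wave phase shift.
Net: no relative phase inversion (both shifts match).
For dark reflection here: 2 n t = (m + ½) λ.
λ = 2 n t / (m + ½). The second-longest wavelength is m = 1: λ = 2 × 1.47 × 258 / 1.50 = 506 nm.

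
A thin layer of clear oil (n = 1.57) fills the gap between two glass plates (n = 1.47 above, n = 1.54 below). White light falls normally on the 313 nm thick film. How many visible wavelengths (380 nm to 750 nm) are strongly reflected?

2

Top surface (1.47 → 1.57): reflection off a higher-index medium gives a half-wave phase shift.
Bottom surface (1.57 → 1.54): reflection off a lower-index medium gives no phase shift.
Exactly one π shift → a net half-wave offset.
For strong reflection here: 2 n t = (m + ½) λ.
λ = 2 n t / (m + ½) = 983 / (m + ½) nm.
m=0: 1966 nm (IR); m=1: 655 nm (visible); m=2: 393 nm (visible); m=3: 281 nm (UV).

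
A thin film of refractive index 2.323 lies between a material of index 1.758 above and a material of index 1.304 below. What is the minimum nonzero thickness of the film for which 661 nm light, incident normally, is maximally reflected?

At the upper boundary (n = 1.758 to n = 2.323) the reflected ray undergoes a half-wave phase shift.
Ray reflecting at the bottom interface goes from n = 2.323 toward n = 1.304: no phase shift.
Net: one phase inversion between the two reflected rays.
For strong reflection here: 2 n t = (m + ½) λ.
Minimum at m = 0: t = λ / (4 n) = 661 / (4 × 2.323) = 71.1 nm.

71.1 nm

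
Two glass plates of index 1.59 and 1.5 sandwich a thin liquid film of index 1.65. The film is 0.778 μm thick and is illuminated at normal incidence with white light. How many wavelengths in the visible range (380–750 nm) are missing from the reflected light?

3

Top surface (1.59 → 1.65): reflection off a higher-index medium gives a half-wave phase shift.
Bottom surface (1.65 → 1.5): reflection off a lower-index medium gives no phase shift.
Exactly one π shift → a net half-wave offset.
With one net inversion, destructive interference in reflection requires 2 n t = m λ.
λ = 2 n t / m = 2567 / m nm.
m=3: 856 nm (IR); m=4: 642 nm (visible); m=5: 513 nm (visible); m=6: 428 nm (visible); m=7: 367 nm (UV).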